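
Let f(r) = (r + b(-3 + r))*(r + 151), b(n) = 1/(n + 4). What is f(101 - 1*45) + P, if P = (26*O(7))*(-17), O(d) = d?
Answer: 161531/19 ≈ 8501.6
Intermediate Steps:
b(n) = 1/(4 + n)
P = -3094 (P = (26*7)*(-17) = 182*(-17) = -3094)
f(r) = (151 + r)*(r + 1/(1 + r)) (f(r) = (r + 1/(4 + (-3 + r)))*(r + 151) = (r + 1/(1 + r))*(151 + r) = (151 + r)*(r + 1/(1 + r)))
f(101 - 1*45) + P = (151 + (101 - 1*45) + (101 - 1*45)*(1 + (101 - 1*45))*(151 + (101 - 1*45)))/(1 + (101 - 1*45)) - 3094 = (151 + (101 - 45) + (101 - 45)*(1 + (101 - 45))*(151 + (101 - 45)))/(1 + (101 - 45)) - 3094 = (151 + 56 + 56*(1 + 56)*(151 + 56))/(1 + 56) - 3094 = (151 + 56 + 56*57*207)/57 - 3094 = (151 + 56 + 660744)/57 - 3094 = (1/57)*660951 - 3094 = 220317/19 - 3094 = 161531/19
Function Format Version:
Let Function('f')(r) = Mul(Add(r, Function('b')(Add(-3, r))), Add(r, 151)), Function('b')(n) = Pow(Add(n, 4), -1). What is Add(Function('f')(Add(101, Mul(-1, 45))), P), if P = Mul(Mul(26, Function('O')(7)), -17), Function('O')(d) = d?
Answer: Rational(161531, 19) ≈ 8501.6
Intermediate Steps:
Function('b')(n) = Pow(Add(4, n), -1)
P = -3094 (P = Mul(Mul(26, 7), -17) = Mul(182, -17) = -3094)
Function('f')(r) = Mul(Add(151, r), Add(r, Pow(Add(1, r), -1))) (Function('f')(r) = Mul(Add(r, Pow(Add(4, Add(-3, r)), -1)), Add(r, 151)) = Mul(Add(r, Pow(Add(1, r), -1)), Add(151, r)) = Mul(Add(151, r), Add(r, Pow(Add(1, r), -1))))
Add(Function('f')(Add(101, Mul(-1, 45))), P) = Add(Mul(Pow(Add(1, Add(101, Mul(-1, 45))), -1), Add(151, Add(101, Mul(-1, 45)), Mul(Add(101, Mul(-1, 45)), Add(1, Add(101, Mul(-1, 45))), Add(151, Add(101, Mul(-1, 45)))))), -3094) = Add(Mul(Pow(Add(1, Add(101, -45)), -1), Add(151, Add(101, -45), Mul(Add(101, -45), Add(1, Add(101, -45)), Add(151, Add(101, -45))))), -3094) = Add(Mul(Pow(Add(1, 56), -1), Add(151, 56, Mul(56, Add(1, 56), Add(151, 56)))), -3094) = Add(Mul(Pow(57, -1), Add(151, 56, Mul(56, 57, 207))), -3094) = Add(Mul(Rational(1, 57), Add(151, 56, 660744)), -3094) = Add(Mul(Rational(1, 57), 660951), -3094) = Add(Rational(220317, 19), -3094) = Rational(161531, 19)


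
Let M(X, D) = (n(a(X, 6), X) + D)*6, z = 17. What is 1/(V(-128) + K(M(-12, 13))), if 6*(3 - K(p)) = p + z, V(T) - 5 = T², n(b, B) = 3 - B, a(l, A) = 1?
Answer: 6/98167 ≈ 6.1120e-5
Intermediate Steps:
V(T) = 5 + T²
M(X, D) = 18 - 6*X + 6*D (M(X, D) = ((3 - X) + D)*6 = (3 + D - X)*6 = 18 - 6*X + 6*D)
K(p) = ⅙ - p/6 (K(p) = 3 - (p + 17)/6 = 3 - (17 + p)/6 = 3 + (-17/6 - p/6) = ⅙ - p/6)
1/(V(-128) + K(M(-12, 13))) = 1/((5 + (-128)²) + (⅙ - (18 - 6*(-12) + 6*13)/6)) = 1/((5 + 16384) + (⅙ - (18 + 72 + 78)/6)) = 1/(16389 + (⅙ - ⅙*168)) = 1/(16389 + (⅙ - 28)) = 1/(16389 - 167/6) = 1/(98167/6) = 6/98167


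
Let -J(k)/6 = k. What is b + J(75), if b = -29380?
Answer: -29830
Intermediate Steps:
J(k) = -6*k
b + J(75) = -29380 - 6*75 = -29380 - 450 = -29830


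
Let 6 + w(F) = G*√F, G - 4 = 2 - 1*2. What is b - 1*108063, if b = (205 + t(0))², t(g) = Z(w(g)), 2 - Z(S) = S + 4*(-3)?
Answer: -57438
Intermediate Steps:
G = 4 (G = 4 + (2 - 1*2) = 4 + (2 - 2) = 4 + 0 = 4)
w(F) = -6 + 4*√F
Z(S) = 14 - S (Z(S) = 2 - (S + 4*(-3)) = 2 - (S - 12) = 2 - (-12 + S) = 2 + (12 - S) = 14 - S)
t(g) = 20 - 4*√g (t(g) = 14 - (-6 + 4*√g) = 14 + (6 - 4*√g) = 20 - 4*√g)
b = 50625 (b = (205 + (20 - 4*√0))² = (205 + (20 - 4*0))² = (205 + (20 + 0))² = (205 + 20)² = 225² = 50625)
b - 1*108063 = 50625 - 1*108063 = 50625 - 108063 = -57438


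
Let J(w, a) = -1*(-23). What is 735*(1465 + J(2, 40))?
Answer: 1093680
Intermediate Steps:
J(w, a) = 23
735*(1465 + J(2, 40)) = 735*(1465 + 23) = 735*1488 = 1093680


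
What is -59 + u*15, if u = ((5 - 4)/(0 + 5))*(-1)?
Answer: -62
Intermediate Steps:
u = -1/5 (u = (1/5)*(-1) = -1/5 ≈ -0.20000)
-59 + u*15 = -59 - 1/5*15 = -59 - 3 = -62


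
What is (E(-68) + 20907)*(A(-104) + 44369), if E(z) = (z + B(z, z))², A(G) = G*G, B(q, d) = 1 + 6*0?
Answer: 1401478260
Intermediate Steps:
B(q, d) = 1 (B(q, d) = 1 + 0 = 1)
A(G) = G²
E(z) = (1 + z)² (E(z) = (z + 1)² = (1 + z)²)
(E(-68) + 20907)*(A(-104) + 44369) = ((1 - 68)² + 20907)*((-104)² + 44369) = ((-67)² + 20907)*(10816 + 44369) = (4489 + 20907)*55185 = 25396*55185 = 1401478260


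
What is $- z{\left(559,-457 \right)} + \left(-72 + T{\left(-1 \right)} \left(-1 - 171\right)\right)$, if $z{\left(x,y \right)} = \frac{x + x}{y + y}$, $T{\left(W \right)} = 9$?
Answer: $- \frac{739781}{457} \approx -1618.8$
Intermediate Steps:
$z{\left(x,y \right)} = \frac{x}{y}$ ($z{\left(x,y \right)} = \frac{2 x}{2 y} = 2 x \frac{1}{2 y} = \frac{x}{y}$)
$- z{\left(559,-457 \right)} + \left(-72 + T{\left(-1 \right)} \left(-1 - 171\right)\right) = - \frac{559}{-457} + \left(-72 + 9 \left(-1 - 171\right)\right) = - \frac{559 \left(-1\right)}{457} + \left(-72 + 9 \left(-1 - 171\right)\right) = \left(-1\right) \left(- \frac{559}{457}\right) + \left(-72 + 9 \left(-172\right)\right) = \frac{559}{457} - 1620 = - \frac{739781}{457}$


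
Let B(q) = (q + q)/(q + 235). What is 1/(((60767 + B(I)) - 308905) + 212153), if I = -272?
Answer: -37/1330901 ≈ -2.7801e-5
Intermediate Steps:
B(q) = 2*q/(235 + q) (B(q) = (2*q)/(235 + q) = 2*q/(235 + q))
1/(((60767 + B(I)) - 308905) + 212153) = 1/(((60767 + 2*(-272)/(235 - 272)) - 308905) + 212153) = 1/(((60767 + 2*(-272)/(-37)) - 308905) + 212153) = 1/(((60767 + 2*(-272)*(-1/37)) - 308905) + 212153) = 1/(((60767 + 544/37) - 308905) + 212153) = 1/((2248923/37 - 308905) + 212153) = 1/(-9180562/37 + 212153) = 1/(-1330901/37) = -37/1330901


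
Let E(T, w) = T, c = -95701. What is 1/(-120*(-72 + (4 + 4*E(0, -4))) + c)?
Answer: -1/87541 ≈ -1.1423e-5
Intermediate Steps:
1/(-120*(-72 + (4 + 4*E(0, -4))) + c) = 1/(-120*(-72 + (4 + 4*0)) - 95701) = 1/(-120*(-72 + (4 + 0)) - 95701) = 1/(-120*(-72 + 4) - 95701) = 1/(-120*(-68) - 95701) = 1/(8160 - 95701) = 1/(-87541) = -1/87541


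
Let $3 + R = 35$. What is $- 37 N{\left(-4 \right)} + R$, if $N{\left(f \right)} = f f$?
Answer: $-560$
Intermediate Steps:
$R = 32$ ($R = -3 + 35 = 32$)
$N{\left(f \right)} = f^{2}$
$- 37 N{\left(-4 \right)} + R = - 37 \left(-4\right)^{2} + 32 = \left(-37\right) 16 + 32 = -592 + 32 = -560$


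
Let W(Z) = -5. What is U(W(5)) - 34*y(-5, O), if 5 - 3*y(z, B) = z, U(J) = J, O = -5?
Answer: -355/3 ≈ -118.33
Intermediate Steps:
y(z, B) = 5/3 - z/3
U(W(5)) - 34*y(-5, O) = -5 - 34*(5/3 - ⅓*(-5)) = -5 - 34*(5/3 + 5/3) = -5 - 34*10/3 = -5 - 340/3 = -355/3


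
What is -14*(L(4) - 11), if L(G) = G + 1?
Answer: 84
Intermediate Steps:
L(G) = 1 + G
-14*(L(4) - 11) = -14*((1 + 4) - 11) = -14*(5 - 11) = -14*(-6) = 84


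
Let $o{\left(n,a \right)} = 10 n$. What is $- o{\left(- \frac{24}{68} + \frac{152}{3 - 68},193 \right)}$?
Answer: $\frac{5948}{221} \approx 26.914$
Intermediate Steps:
$- o{\left(- \frac{24}{68} + \frac{152}{3 - 68},193 \right)} = - 10 \left(- \frac{24}{68} + \frac{152}{3 - 68}\right) = - 10 \left(\left(-24\right) \frac{1}{68} + \frac{152}{-65}\right) = - 10 \left(- \frac{6}{17} + 152 \left(- \frac{1}{65}\right)\right) = - 10 \left(- \frac{6}{17} - \frac{152}{65}\right) = - \frac{10 \left(-2974\right)}{1105} = \left(-1\right) \left(- \frac{5948}{221}\right) = \frac{5948}{221}$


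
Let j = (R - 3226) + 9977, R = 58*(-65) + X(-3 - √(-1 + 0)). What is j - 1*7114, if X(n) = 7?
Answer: -4126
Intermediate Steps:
R = -3763 (R = 58*(-65) + 7 = -3770 + 7 = -3763)
j = 2988 (j = (-3763 - 3226) + 9977 = -6989 + 9977 = 2988)
j - 1*7114 = 2988 - 1*7114 = 2988 - 7114 = -4126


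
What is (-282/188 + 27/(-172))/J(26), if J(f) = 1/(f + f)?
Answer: -3705/43 ≈ -86.163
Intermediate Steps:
J(f) = 1/(2*f)
(-282/188 + 27/(-172))/J(26) = (-282/188 + 27/(-172))/(((1/2)/26)) = (-282*1/188 + 27*(-1/172))/(((1/2)*(1/26))) = (-3/2 - 27/172)/(1/52) = -285/172*52 = -3705/43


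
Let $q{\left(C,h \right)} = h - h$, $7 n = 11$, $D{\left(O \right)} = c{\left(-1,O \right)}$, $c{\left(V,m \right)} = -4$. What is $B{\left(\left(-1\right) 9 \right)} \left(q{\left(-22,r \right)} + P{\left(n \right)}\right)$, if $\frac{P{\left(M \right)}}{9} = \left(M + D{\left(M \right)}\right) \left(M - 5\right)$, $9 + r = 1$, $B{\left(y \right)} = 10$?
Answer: $\frac{36720}{49} \approx 749.39$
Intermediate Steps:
$D{\left(O \right)} = -4$
$r = -8$ ($r = -9 + 1 = -8$)
$n = \frac{11}{7}$ ($n = \frac{1}{7} \cdot 11 = \frac{11}{7} \approx 1.5714$)
$q{\left(C,h \right)} = 0$
$P{\left(M \right)} = 9 \left(-5 + M\right) \left(-4 + M\right)$ ($P{\left(M \right)} = 9 \left(M - 4\right) \left(M - 5\right) = 9 \left(-4 + M\right) \left(-5 + M\right) = 9 \left(-5 + M\right) \left(-4 + M\right)$)
$B{\left(\left(-1\right) 9 \right)} \left(q{\left(-22,r \right)} + P{\left(n \right)}\right) = 10 \left(0 + \left(180 - \frac{891}{7} + 9 \left(\frac{11}{7}\right)^{2}\right)\right) = 10 \left(0 + \left(180 - \frac{891}{7} + 9 \cdot \frac{121}{49}\right)\right) = 10 \left(0 + \left(180 - \frac{891}{7} + \frac{1089}{49}\right)\right) = 10 \left(0 + \frac{3672}{49}\right) = 10 \cdot \frac{3672}{49} = \frac{36720}{49}$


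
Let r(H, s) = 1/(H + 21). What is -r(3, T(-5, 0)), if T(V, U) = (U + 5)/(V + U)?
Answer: -1/24 ≈ -0.041667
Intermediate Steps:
T(V, U) = (5 + U)/(U + V)
r(H, s) = 1/(21 + H)
-r(3, T(-5, 0)) = -1/(21 + 3) = -1/24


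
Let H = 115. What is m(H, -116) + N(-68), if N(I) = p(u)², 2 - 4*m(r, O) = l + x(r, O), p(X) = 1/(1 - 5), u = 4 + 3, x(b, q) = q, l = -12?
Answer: 521/16 ≈ 32.563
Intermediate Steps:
u = 7
p(X) = -¼ (p(X) = 1/(-4) = -¼)
m(r, O) = 7/2 - O/4 (m(r, O) = ½ - (-12 + O)/4 = ½ + (3 - O/4) = 7/2 - O/4)
N(I) = 1/16 (N(I) = (-¼)² = 1/16)
m(H, -116) + N(-68) = (7/2 - ¼*(-116)) + 1/16 = (7/2 + 29) + 1/16 = 65/2 + 1/16 = 521/16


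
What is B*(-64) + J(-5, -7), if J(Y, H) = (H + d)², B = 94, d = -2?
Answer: -5935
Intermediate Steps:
J(Y, H) = (-2 + H)² (J(Y, H) = (H - 2)² = (-2 + H)²)
B*(-64) + J(-5, -7) = 94*(-64) + (-2 - 7)² = -6016 + (-9)² = -6016 + 81 = -5935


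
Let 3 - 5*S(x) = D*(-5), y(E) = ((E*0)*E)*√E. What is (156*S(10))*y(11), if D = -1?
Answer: 0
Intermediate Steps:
y(E) = 0 (y(E) = (0*E)*√E = 0*√E = 0)
S(x) = -⅖ (S(x) = ⅗ - (-1)*(-5)/5 = ⅗ - ⅕*5 = ⅗ - 1 = -⅖)
(156*S(10))*y(11) = (156*(-⅖))*0 = -312/5*0 = 0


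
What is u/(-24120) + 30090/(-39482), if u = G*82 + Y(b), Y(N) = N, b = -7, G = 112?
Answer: -181349519/158717640 ≈ -1.1426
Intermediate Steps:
u = 9177 (u = 112*82 - 7 = 9184 - 7 = 9177)
u/(-24120) + 30090/(-39482) = 9177/(-24120) + 30090/(-39482) = 9177*(-1/24120) + 30090*(-1/39482) = -3059/8040 - 15045/19741 = -181349519/158717640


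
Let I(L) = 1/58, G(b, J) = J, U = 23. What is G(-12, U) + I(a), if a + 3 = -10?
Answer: 1335/58 ≈ 23.017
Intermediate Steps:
a = -13 (a = -3 - 10 = -13)
I(L) = 1/58
G(-12, U) + I(a) = 23 + 1/58 = 1335/58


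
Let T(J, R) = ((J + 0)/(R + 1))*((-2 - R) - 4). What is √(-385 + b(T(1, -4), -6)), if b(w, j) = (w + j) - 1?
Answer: I*√3522/3 ≈ 19.782*I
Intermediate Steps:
T(J, R) = J*(-6 - R)/(1 + R) (T(J, R) = (J/(1 + R))*(-6 - R) = J*(-6 - R)/(1 + R))
b(w, j) = -1 + j + w (b(w, j) = (j + w) - 1 = -1 + j + w)
√(-385 + b(T(1, -4), -6)) = √(-385 + (-1 - 6 - 1*1*(6 - 4)/(1 - 4))) = √(-385 + (-1 - 6 - 1*1*2/(-3))) = √(-385 + (-1 - 6 - 1*1*(-⅓)*2)) = √(-385 + (-1 - 6 + ⅔)) = √(-385 - 19/3) = √(-1174/3) = I*√3522/3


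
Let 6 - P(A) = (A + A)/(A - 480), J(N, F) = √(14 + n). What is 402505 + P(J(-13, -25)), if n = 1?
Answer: 6182166451/15359 + 64*√15/15359 ≈ 4.0251e+5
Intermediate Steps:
J(N, F) = √15 (J(N, F) = √(14 + 1) = √15)
P(A) = 6 - 2*A/(-480 + A) (P(A) = 6 - (A + A)/(A - 480) = 6 - 2*A/(-480 + A))
402505 + P(J(-13, -25)) = 402505 + 4*(-720 + √15)/(-480 + √15)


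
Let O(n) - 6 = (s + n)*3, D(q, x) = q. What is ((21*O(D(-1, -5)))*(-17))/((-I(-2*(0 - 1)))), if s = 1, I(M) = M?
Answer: 1071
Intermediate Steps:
O(n) = 9 + 3*n (O(n) = 6 + (1 + n)*3 = 6 + (3 + 3*n) = 9 + 3*n)
((21*O(D(-1, -5)))*(-17))/((-I(-2*(0 - 1)))) = ((21*(9 + 3*(-1)))*(-17))/((-(-2)*(0 - 1))) = ((21*(9 - 3))*(-17))/((-(-2)*(-1))) = ((21*6)*(-17))/((-1*2)) = (126*(-17))/(-2) = -2142*(-½) = 1071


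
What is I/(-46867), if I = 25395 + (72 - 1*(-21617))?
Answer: -47084/46867 ≈ -1.0046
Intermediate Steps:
I = 47084 (I = 25395 + (72 + 21617) = 25395 + 21689 = 47084)
I/(-46867) = 47084/(-46867) = 47084*(-1/46867) = -47084/46867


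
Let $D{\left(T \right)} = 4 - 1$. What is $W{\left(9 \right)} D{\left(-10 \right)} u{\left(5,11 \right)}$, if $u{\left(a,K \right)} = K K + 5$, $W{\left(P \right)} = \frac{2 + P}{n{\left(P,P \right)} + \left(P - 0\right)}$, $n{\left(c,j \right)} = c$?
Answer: $231$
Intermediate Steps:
$D{\left(T \right)} = 3$ ($D{\left(T \right)} = 4 - 1 = 3$)
$W{\left(P \right)} = \frac{2 + P}{2 P}$ ($W{\left(P \right)} = \frac{2 + P}{P + \left(P - 0\right)} = \frac{2 + P}{P + \left(P + 0\right)} = \frac{2 + P}{P + P} = \frac{2 + P}{2 P}$)
$u{\left(a,K \right)} = 5 + K^{2}$ ($u{\left(a,K \right)} = K^{2} + 5 = 5 + K^{2}$)
$W{\left(9 \right)} D{\left(-10 \right)} u{\left(5,11 \right)} = \frac{2 + 9}{2 \cdot 9} \cdot 3 \left(5 + 11^{2}\right) = \frac{1}{2} \cdot \frac{1}{9} \cdot 11 \cdot 3 \left(5 + 121\right) = \frac{11}{18} \cdot 3 \cdot 126 = \frac{11}{6} \cdot 126 = 231$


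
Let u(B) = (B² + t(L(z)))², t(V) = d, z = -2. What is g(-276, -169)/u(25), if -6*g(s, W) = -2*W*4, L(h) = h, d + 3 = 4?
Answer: -169/293907 ≈ -0.00057501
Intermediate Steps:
d = 1 (d = -3 + 4 = 1)
t(V) = 1
g(s, W) = 4*W/3 (g(s, W) = -(-2*W)*4/6 = -(-4)*W/3 = 4*W/3)
u(B) = (1 + B²)² (u(B) = (B² + 1)² = (1 + B²)²)
g(-276, -169)/u(25) = ((4/3)*(-169))/((1 + 25²)²) = -676/(3*(1 + 625)²) = -676/(3*(626²)) = -676/3/391876 = -676/3*1/391876 = -169/293907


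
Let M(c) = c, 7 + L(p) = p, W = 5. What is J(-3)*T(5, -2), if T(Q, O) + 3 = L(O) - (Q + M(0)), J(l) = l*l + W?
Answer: -238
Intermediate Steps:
L(p) = -7 + p
J(l) = 5 + l**2 (J(l) = l*l + 5 = l**2 + 5 = 5 + l**2)
T(Q, O) = -10 + O - Q (T(Q, O) = -3 + ((-7 + O) - (Q + 0)) = -3 + ((-7 + O) - Q) = -3 + (-7 + O - Q) = -10 + O - Q)
J(-3)*T(5, -2) = (5 + (-3)**2)*(-10 - 2 - 1*5) = (5 + 9)*(-10 - 2 - 5) = 14*(-17) = -238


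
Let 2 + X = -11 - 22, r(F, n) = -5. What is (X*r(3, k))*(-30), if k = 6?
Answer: -5250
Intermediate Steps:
X = -35 (X = -2 + (-11 - 22) = -2 - 33 = -35)
(X*r(3, k))*(-30) = -35*(-5)*(-30) = 175*(-30) = -5250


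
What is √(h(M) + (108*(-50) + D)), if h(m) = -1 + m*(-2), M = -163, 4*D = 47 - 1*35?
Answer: 4*I*√317 ≈ 71.218*I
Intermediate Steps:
D = 3 (D = (47 - 1*35)/4 = (47 - 35)/4 = (¼)*12 = 3)
h(m) = -1 - 2*m
√(h(M) + (108*(-50) + D)) = √((-1 - 2*(-163)) + (108*(-50) + 3)) = √((-1 + 326) + (-5400 + 3)) = √(325 - 5397) = √(-5072) = 4*I*√317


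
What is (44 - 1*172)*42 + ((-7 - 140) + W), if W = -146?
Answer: -5669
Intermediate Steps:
(44 - 1*172)*42 + ((-7 - 140) + W) = (44 - 1*172)*42 + ((-7 - 140) - 146) = (44 - 172)*42 + (-147 - 146) = -128*42 - 293 = -5376 - 293 = -5669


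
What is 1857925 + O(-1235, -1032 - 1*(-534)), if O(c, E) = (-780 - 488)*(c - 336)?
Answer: 3849953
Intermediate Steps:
O(c, E) = 426048 - 1268*c (O(c, E) = -1268*(-336 + c) = 426048 - 1268*c)
1857925 + O(-1235, -1032 - 1*(-534)) = 1857925 + (426048 - 1268*(-1235)) = 1857925 + (426048 + 1565980) = 1857925 + 1992028 = 3849953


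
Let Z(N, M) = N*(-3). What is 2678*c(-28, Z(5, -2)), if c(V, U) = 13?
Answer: 34814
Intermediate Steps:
Z(N, M) = -3*N
2678*c(-28, Z(5, -2)) = 2678*13 = 34814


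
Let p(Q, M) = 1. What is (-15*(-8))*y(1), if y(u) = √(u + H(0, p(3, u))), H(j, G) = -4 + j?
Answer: 120*I*√3 ≈ 207.85*I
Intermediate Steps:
y(u) = √(-4 + u) (y(u) = √(u + (-4 + 0)) = √(u - 4) = √(-4 + u))
(-15*(-8))*y(1) = (-15*(-8))*√(-4 + 1) = 120*√(-3) = 120*(I*√3) = 120*I*√3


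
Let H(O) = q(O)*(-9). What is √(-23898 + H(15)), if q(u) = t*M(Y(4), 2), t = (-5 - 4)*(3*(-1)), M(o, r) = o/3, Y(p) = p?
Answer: I*√24222 ≈ 155.63*I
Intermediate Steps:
M(o, r) = o/3 (M(o, r) = o*(⅓) = o/3)
t = 27 (t = -9*(-3) = 27)
q(u) = 36 (q(u) = 27*((⅓)*4) = 27*(4/3) = 36)
H(O) = -324 (H(O) = 36*(-9) = -324)
√(-23898 + H(15)) = √(-23898 - 324) = √(-24222) = I*√24222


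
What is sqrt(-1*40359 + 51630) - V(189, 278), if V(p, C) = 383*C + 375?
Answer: -106849 + 17*sqrt(39) ≈ -1.0674e+5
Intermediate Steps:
V(p, C) = 375 + 383*C
sqrt(-1*40359 + 51630) - V(189, 278) = sqrt(-1*40359 + 51630) - (375 + 383*278) = sqrt(-40359 + 51630) - (375 + 106474) = sqrt(11271) - 1*106849 = 17*sqrt(39) - 106849 = -106849 + 17*sqrt(39)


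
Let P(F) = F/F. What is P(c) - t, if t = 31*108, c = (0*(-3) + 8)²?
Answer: -3347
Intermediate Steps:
c = 64 (c = (0 + 8)² = 8² = 64)
P(F) = 1
t = 3348
P(c) - t = 1 - 1*3348 = 1 - 3348 = -3347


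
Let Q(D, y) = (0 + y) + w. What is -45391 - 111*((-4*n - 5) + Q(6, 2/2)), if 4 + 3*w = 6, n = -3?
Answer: -46353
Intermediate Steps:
w = ⅔ (w = -4/3 + (⅓)*6 = -4/3 + 2 = ⅔ ≈ 0.66667)
Q(D, y) = ⅔ + y (Q(D, y) = (0 + y) + ⅔ = y + ⅔ = ⅔ + y)
-45391 - 111*((-4*n - 5) + Q(6, 2/2)) = -45391 - 111*((-4*(-3) - 5) + (⅔ + 2/2)) = -45391 - 111*((12 - 5) + (⅔ + 2*(½))) = -45391 - 111*(7 + (⅔ + 1)) = -45391 - 111*(7 + 5/3) = -45391 - 111*26/3 = -45391 - 1*962 = -45391 - 962 = -46353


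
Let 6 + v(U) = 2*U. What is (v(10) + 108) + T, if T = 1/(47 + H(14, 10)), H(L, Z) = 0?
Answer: 5735/47 ≈ 122.02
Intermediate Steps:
v(U) = -6 + 2*U
T = 1/47 (T = 1/(47 + 0) = 1/47 ≈ 0.021277)
(v(10) + 108) + T = ((-6 + 2*10) + 108) + 1/47 = ((-6 + 20) + 108) + 1/47 = (14 + 108) + 1/47 = 122 + 1/47 = 5735/47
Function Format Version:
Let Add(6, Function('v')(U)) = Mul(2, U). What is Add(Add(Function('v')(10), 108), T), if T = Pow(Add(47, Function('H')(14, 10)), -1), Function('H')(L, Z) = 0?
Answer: Rational(5735, 47) ≈ 122.02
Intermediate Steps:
Function('v')(U) = Add(-6, Mul(2, U))
T = Rational(1, 47) (T = Pow(Add(47, 0), -1) = Pow(47, -1) = Rational(1, 47) ≈ 0.021277)
Add(Add(Function('v')(10), 108), T) = Add(Add(Add(-6, Mul(2, 10)), 108), Rational(1, 47)) = Add(Add(Add(-6, 20), 108), Rational(1, 47)) = Add(Add(14, 108), Rational(1, 47)) = Add(122, Rational(1, 47)) = Rational(5735, 47)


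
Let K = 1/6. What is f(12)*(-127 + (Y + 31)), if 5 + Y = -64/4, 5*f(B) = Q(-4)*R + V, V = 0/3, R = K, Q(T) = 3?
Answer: -117/10 ≈ -11.700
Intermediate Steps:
K = ⅙ ≈ 0.16667
R = ⅙ ≈ 0.16667
V = 0 (V = 0*(⅓) = 0)
f(B) = ⅒ (f(B) = (3*(⅙) + 0)/5 = (½ + 0)/5 = (⅕)*(½) = ⅒)
Y = -21 (Y = -5 - 64/4 = -5 - 64*¼ = -5 - 16 = -21)
f(12)*(-127 + (Y + 31)) = (-127 + (-21 + 31))/10 = (-127 + 10)/10 = (⅒)*(-117) = -117/10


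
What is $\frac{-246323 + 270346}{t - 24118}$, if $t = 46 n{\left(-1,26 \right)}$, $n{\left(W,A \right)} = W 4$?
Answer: $- \frac{24023}{24302} \approx -0.98852$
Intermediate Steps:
$n{\left(W,A \right)} = 4 W$
$t = -184$ ($t = 46 \cdot 4 \left(-1\right) = 46 \left(-4\right) = -184$)
$\frac{-246323 + 270346}{t - 24118} = \frac{-246323 + 270346}{-184 - 24118} = \frac{24023}{-24302} = 24023 \left(- \frac{1}{24302}\right) = - \frac{24023}{24302}$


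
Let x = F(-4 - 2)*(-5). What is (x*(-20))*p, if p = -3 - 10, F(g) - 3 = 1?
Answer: -5200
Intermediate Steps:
F(g) = 4 (F(g) = 3 + 1 = 4)
x = -20 (x = 4*(-5) = -20)
p = -13
(x*(-20))*p = -20*(-20)*(-13) = 400*(-13) = -5200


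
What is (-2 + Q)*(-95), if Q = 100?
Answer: -9310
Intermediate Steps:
(-2 + Q)*(-95) = (-2 + 100)*(-95) = 98*(-95) = -9310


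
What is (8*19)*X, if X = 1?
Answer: 152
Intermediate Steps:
(8*19)*X = (8*19)*1 = 152*1 = 152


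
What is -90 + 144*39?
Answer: 5526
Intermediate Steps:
-90 + 144*39 = -90 + 5616 = 5526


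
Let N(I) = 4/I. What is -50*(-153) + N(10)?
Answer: 38252/5 ≈ 7650.4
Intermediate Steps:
-50*(-153) + N(10) = -50*(-153) + 4/10 = 7650 + 4*(1/10) = 7650 + 2/5 = 38252/5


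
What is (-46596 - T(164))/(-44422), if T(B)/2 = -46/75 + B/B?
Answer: 1747379/1665825 ≈ 1.0490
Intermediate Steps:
T(B) = 58/75 (T(B) = 2*(-46/75 + B/B) = 2*(-46*1/75 + 1) = 2*(-46/75 + 1) = 2*(29/75) = 58/75)
(-46596 - T(164))/(-44422) = (-46596 - 1*58/75)/(-44422) = (-46596 - 58/75)*(-1/44422) = -3494758/75*(-1/44422) = 1747379/1665825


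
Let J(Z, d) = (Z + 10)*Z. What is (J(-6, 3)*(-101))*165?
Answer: 399960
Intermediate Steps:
J(Z, d) = Z*(10 + Z) (J(Z, d) = (10 + Z)*Z = Z*(10 + Z))
(J(-6, 3)*(-101))*165 = (-6*(10 - 6)*(-101))*165 = (-6*4*(-101))*165 = -24*(-101)*165 = 2424*165 = 399960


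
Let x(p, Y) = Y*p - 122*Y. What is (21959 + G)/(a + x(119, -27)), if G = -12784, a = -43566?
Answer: -1835/8697 ≈ -0.21099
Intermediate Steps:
x(p, Y) = -122*Y + Y*p
(21959 + G)/(a + x(119, -27)) = (21959 - 12784)/(-43566 - 27*(-122 + 119)) = 9175/(-43566 - 27*(-3)) = 9175/(-43566 + 81) = 9175/(-43485) = 9175*(-1/43485) = -1835/8697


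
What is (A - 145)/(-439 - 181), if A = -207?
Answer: 88/155 ≈ 0.56774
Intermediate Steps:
(A - 145)/(-439 - 181) = (-207 - 145)/(-439 - 181) = -352/(-620) = -352*(-1/620) = 88/155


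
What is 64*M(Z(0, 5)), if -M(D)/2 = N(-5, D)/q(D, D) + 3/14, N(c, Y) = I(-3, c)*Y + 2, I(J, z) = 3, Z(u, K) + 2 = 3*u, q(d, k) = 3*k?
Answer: -2368/21 ≈ -112.76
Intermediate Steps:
Z(u, K) = -2 + 3*u
N(c, Y) = 2 + 3*Y (N(c, Y) = 3*Y + 2 = 2 + 3*Y)
M(D) = -3/7 - 2*(2 + 3*D)/(3*D) (M(D) = -2*((2 + 3*D)/((3*D)) + 3/14) = -2*((2 + 3*D)*(1/(3*D)) + 3*(1/14)) = -2*((2 + 3*D)/(3*D) + 3/14) = -2*(3/14 + (2 + 3*D)/(3*D)) = -3/7 - 2*(2 + 3*D)/(3*D))
64*M(Z(0, 5)) = 64*((-28 - 51*(-2 + 3*0))/(21*(-2 + 3*0))) = 64*((-28 - 51*(-2 + 0))/(21*(-2 + 0))) = 64*((1/21)*(-28 - 51*(-2))/(-2)) = 64*((1/21)*(-1/2)*(-28 + 102)) = 64*((1/21)*(-1/2)*74) = 64*(-37/21) = -2368/21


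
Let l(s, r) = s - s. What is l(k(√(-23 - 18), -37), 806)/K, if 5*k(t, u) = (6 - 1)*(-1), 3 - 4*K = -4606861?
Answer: 0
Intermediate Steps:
K = 1151716 (K = ¾ - ¼*(-4606861) = ¾ + 4606861/4 = 1151716)
k(t, u) = -1 (k(t, u) = ((6 - 1)*(-1))/5 = (5*(-1))/5 = (⅕)*(-5) = -1)
l(s, r) = 0
l(k(√(-23 - 18), -37), 806)/K = 0/1151716 = 0*(1/1151716) = 0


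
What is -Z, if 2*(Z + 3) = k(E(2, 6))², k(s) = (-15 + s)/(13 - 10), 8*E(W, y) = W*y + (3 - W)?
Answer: -7993/1152 ≈ -6.9384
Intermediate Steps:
E(W, y) = 3/8 - W/8 + W*y/8 (E(W, y) = (W*y + (3 - W))/8 = (3 - W + W*y)/8 = 3/8 - W/8 + W*y/8)
k(s) = -5 + s/3 (k(s) = (-15 + s)/3 = (-15 + s)*(⅓) = -5 + s/3)
Z = 7993/1152 (Z = -3 + (-5 + (3/8 - ⅛*2 + (⅛)*2*6)/3)²/2 = -3 + (-5 + (3/8 - ¼ + 3/2)/3)²/2 = -3 + (-5 + (⅓)*(13/8))²/2 = -3 + (-5 + 13/24)²/2 = -3 + (-107/24)²/2 = -3 + (½)*(11449/576) = -3 + 11449/1152 = 7993/1152 ≈ 6.9384)
-Z = -1*7993/1152 = -7993/1152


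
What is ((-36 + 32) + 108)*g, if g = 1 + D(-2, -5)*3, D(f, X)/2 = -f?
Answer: 1352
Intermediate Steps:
D(f, X) = -2*f (D(f, X) = 2*(-f) = -2*f)
g = 13 (g = 1 - 2*(-2)*3 = 1 + 4*3 = 1 + 12 = 13)
((-36 + 32) + 108)*g = ((-36 + 32) + 108)*13 = (-4 + 108)*13 = 104*13 = 1352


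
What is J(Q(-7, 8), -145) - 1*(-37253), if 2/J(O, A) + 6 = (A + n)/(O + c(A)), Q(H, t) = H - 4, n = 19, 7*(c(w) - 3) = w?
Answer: 2011595/54 ≈ 37252.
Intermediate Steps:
c(w) = 3 + w/7
Q(H, t) = -4 + H
J(O, A) = 2/(-6 + (19 + A)/(3 + O + A/7)) (J(O, A) = 2/(-6 + (A + 19)/(O + (3 + A/7))) = 2/(-6 + (19 + A)/(3 + O + A/7)))
J(Q(-7, 8), -145) - 1*(-37253) = 2*(21 - 145 + 7*(-4 - 7))/(7 - 145 - 42*(-4 - 7)) - 1*(-37253) = 2*(21 - 145 + 7*(-11))/(7 - 145 - 42*(-11)) + 37253 = 2*(21 - 145 - 77)/(7 - 145 + 462) + 37253 = 2*(-201)/324 + 37253 = 2*(1/324)*(-201) + 37253 = -67/54 + 37253 = 2011595/54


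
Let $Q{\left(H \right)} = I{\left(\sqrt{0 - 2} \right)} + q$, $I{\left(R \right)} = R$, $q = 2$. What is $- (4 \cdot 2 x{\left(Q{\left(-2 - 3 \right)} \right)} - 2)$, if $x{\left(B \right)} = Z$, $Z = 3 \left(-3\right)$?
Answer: $74$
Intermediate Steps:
$Q{\left(H \right)} = 2 + i \sqrt{2}$ ($Q{\left(H \right)} = \sqrt{0 - 2} + 2 = \sqrt{-2} + 2 = i \sqrt{2} + 2 = 2 + i \sqrt{2}$)
$Z = -9$
$x{\left(B \right)} = -9$
$- (4 \cdot 2 x{\left(Q{\left(-2 - 3 \right)} \right)} - 2) = - (4 \cdot 2 \left(-9\right) - 2) = - (8 \left(-9\right) - 2) = - (-72 - 2) = \left(-1\right) \left(-74\right) = 74$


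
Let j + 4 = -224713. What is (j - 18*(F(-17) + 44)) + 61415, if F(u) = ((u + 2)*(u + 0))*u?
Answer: -86064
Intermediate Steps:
j = -224717 (j = -4 - 224713 = -224717)
F(u) = u²*(2 + u) (F(u) = ((2 + u)*u)*u = (u*(2 + u))*u = u²*(2 + u))
(j - 18*(F(-17) + 44)) + 61415 = (-224717 - 18*((-17)²*(2 - 17) + 44)) + 61415 = (-224717 - 18*(289*(-15) + 44)) + 61415 = (-224717 - 18*(-4335 + 44)) + 61415 = (-224717 - 18*(-4291)) + 61415 = (-224717 + 77238) + 61415 = -147479 + 61415 = -86064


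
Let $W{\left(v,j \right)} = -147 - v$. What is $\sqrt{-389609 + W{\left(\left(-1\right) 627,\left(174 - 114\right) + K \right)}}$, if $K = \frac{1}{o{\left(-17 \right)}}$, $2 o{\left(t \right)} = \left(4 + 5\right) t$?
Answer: $i \sqrt{389129} \approx 623.8 i$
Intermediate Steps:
$o{\left(t \right)} = \frac{9 t}{2}$ ($o{\left(t \right)} = \frac{\left(4 + 5\right) t}{2} = \frac{9 t}{2}$)
$K = - \frac{2}{153}$ ($K = \frac{1}{\frac{9}{2} \left(-17\right)} = \frac{1}{- \frac{153}{2}} = - \frac{2}{153} \approx -0.013072$)
$\sqrt{-389609 + W{\left(\left(-1\right) 627,\left(174 - 114\right) + K \right)}} = \sqrt{-389609 - \left(147 - 627\right)} = \sqrt{-389609 - -480} = \sqrt{-389609 + \left(-147 + 627\right)} = \sqrt{-389609 + 480} = \sqrt{-389129} = i \sqrt{389129}$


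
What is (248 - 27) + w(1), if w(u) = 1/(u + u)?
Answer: 443/2 ≈ 221.50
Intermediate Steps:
w(u) = 1/(2*u)
(248 - 27) + w(1) = (248 - 27) + (½)/1 = 221 + (½)*1 = 221 + ½ = 443/2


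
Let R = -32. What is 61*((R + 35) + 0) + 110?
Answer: 293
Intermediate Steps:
61*((R + 35) + 0) + 110 = 61*((-32 + 35) + 0) + 110 = 61*(3 + 0) + 110 = 61*3 + 110 = 183 + 110 = 293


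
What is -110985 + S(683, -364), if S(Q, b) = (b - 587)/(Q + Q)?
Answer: -151606461/1366 ≈ -1.1099e+5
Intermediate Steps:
S(Q, b) = (-587 + b)/(2*Q) (S(Q, b) = (-587 + b)/((2*Q)) = (-587 + b)*(1/(2*Q)) = (-587 + b)/(2*Q))
-110985 + S(683, -364) = -110985 + (1/2)*(-587 - 364)/683 = -110985 + (1/2)*(1/683)*(-951) = -110985 - 951/1366 = -151606461/1366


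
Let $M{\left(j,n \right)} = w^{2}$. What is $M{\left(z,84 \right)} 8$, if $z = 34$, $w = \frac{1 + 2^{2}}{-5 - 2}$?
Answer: $\frac{200}{49} \approx 4.0816$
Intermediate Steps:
$w = - \frac{5}{7}$ ($w = \frac{1 + 4}{-7} = 5 \left(- \frac{1}{7}\right) = - \frac{5}{7} \approx -0.71429$)
$M{\left(j,n \right)} = \frac{25}{49}$ ($M{\left(j,n \right)} = \left(- \frac{5}{7}\right)^{2} = \frac{25}{49}$)
$M{\left(z,84 \right)} 8 = \frac{25}{49} \cdot 8 = \frac{200}{49}$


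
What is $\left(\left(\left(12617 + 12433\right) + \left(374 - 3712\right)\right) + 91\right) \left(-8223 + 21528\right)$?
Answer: $290088915$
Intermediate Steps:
$\left(\left(\left(12617 + 12433\right) + \left(374 - 3712\right)\right) + 91\right) \left(-8223 + 21528\right) = \left(\left(25050 + \left(374 - 3712\right)\right) + 91\right) 13305 = \left(\left(25050 - 3338\right) + 91\right) 13305 = \left(21712 + 91\right) 13305 = 21803 \cdot 13305 = 290088915$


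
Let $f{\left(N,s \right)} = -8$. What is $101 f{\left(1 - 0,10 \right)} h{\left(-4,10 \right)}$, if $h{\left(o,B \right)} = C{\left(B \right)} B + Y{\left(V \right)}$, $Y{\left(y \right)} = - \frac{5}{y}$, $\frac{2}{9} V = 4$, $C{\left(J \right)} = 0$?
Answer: $\frac{2020}{9} \approx 224.44$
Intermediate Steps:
$V = 18$ ($V = \frac{9}{2} \cdot 4 = 18$)
$h{\left(o,B \right)} = - \frac{5}{18}$ ($h{\left(o,B \right)} = 0 B - \frac{5}{18} = 0 - \frac{5}{18} = - \frac{5}{18}$)
$101 f{\left(1 - 0,10 \right)} h{\left(-4,10 \right)} = 101 \left(-8\right) \left(- \frac{5}{18}\right) = \left(-808\right) \left(- \frac{5}{18}\right) = \frac{2020}{9}$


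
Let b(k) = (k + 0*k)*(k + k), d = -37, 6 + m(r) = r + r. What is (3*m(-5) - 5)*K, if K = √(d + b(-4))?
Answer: -53*I*√5 ≈ -118.51*I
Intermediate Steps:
m(r) = -6 + 2*r (m(r) = -6 + (r + r) = -6 + 2*r)
b(k) = 2*k² (b(k) = (k + 0)*(2*k) = k*(2*k) = 2*k²)
K = I*√5 (K = √(-37 + 2*(-4)²) = √(-37 + 2*16) = √(-37 + 32) = √(-5) = I*√5 ≈ 2.2361*I)
(3*m(-5) - 5)*K = (3*(-6 + 2*(-5)) - 5)*(I*√5) = (3*(-6 - 10) - 5)*(I*√5) = (3*(-16) - 5)*(I*√5) = (-48 - 5)*(I*√5) = -53*I*√5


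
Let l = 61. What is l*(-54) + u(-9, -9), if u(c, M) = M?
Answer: -3303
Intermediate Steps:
l*(-54) + u(-9, -9) = 61*(-54) - 9 = -3294 - 9 = -3303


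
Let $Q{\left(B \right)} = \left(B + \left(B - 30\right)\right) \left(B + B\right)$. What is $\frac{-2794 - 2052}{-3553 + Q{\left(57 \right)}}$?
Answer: $- \frac{4846}{6023} \approx -0.80458$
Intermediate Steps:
$Q{\left(B \right)} = 2 B \left(-30 + 2 B\right)$ ($Q{\left(B \right)} = \left(B + \left(-30 + B\right)\right) 2 B = \left(-30 + 2 B\right) 2 B = 2 B \left(-30 + 2 B\right)$)
$\frac{-2794 - 2052}{-3553 + Q{\left(57 \right)}} = \frac{-2794 - 2052}{-3553 + 4 \cdot 57 \left(-15 + 57\right)} = - \frac{4846}{-3553 + 4 \cdot 57 \cdot 42} = - \frac{4846}{-3553 + 9576} = - \frac{4846}{6023}$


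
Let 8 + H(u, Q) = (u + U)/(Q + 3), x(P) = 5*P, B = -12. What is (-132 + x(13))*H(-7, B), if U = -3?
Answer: 4154/9 ≈ 461.56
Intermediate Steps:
H(u, Q) = -8 + (-3 + u)/(3 + Q) (H(u, Q) = -8 + (u - 3)/(Q + 3) = -8 + (-3 + u)/(3 + Q))
(-132 + x(13))*H(-7, B) = (-132 + 5*13)*((-27 - 7 - 8*(-12))/(3 - 12)) = (-132 + 65)*((-27 - 7 + 96)/(-9)) = -(-67)*62/9 = -67*(-62/9) = 4154/9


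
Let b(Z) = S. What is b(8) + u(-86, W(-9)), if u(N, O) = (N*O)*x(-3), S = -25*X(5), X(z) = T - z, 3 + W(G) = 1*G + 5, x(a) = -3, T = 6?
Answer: -1831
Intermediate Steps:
W(G) = 2 + G (W(G) = -3 + (1*G + 5) = -3 + (G + 5) = -3 + (5 + G) = 2 + G)
X(z) = 6 - z
S = -25 (S = -25*(6 - 1*5) = -25*(6 - 5) = -25*1 = -25)
u(N, O) = -3*N*O (u(N, O) = (N*O)*(-3) = -3*N*O)
b(Z) = -25
b(8) + u(-86, W(-9)) = -25 - 3*(-86)*(2 - 9) = -25 - 3*(-86)*(-7) = -25 - 1806 = -1831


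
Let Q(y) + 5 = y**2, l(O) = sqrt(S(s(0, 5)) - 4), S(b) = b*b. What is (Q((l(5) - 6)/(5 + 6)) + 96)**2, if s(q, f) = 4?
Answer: 122303209/14641 - 530832*sqrt(3)/14641 ≈ 8290.7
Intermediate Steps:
S(b) = b**2
l(O) = 2*sqrt(3) (l(O) = sqrt(4**2 - 4) = sqrt(16 - 4) = sqrt(12) = 2*sqrt(3))
Q(y) = -5 + y**2
(Q((l(5) - 6)/(5 + 6)) + 96)**2 = ((-5 + ((2*sqrt(3) - 6)/(5 + 6))**2) + 96)**2 = ((-5 + ((-6 + 2*sqrt(3))/11)**2) + 96)**2 = ((-5 + ((-6 + 2*sqrt(3))*(1/11))**2) + 96)**2 = ((-5 + (-6/11 + 2*sqrt(3)/11)**2) + 96)**2 = (91 + (-6/11 + 2*sqrt(3)/11)**2)**2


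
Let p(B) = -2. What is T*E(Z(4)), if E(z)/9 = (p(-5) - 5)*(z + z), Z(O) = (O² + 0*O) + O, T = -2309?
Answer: 5818680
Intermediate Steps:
Z(O) = O + O² (Z(O) = (O² + 0) + O = O² + O = O + O²)
E(z) = -126*z (E(z) = 9*((-2 - 5)*(z + z)) = 9*(-14*z) = -126*z)
T*E(Z(4)) = -(-290934)*4*(1 + 4) = -(-290934)*4*5 = -(-290934)*20 = -2309*(-2520) = 5818680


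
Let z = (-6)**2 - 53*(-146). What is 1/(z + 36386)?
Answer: 1/44160 ≈ 2.2645e-5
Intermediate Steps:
z = 7774 (z = 36 + 7738 = 7774)
1/(z + 36386) = 1/(7774 + 36386) = 1/44160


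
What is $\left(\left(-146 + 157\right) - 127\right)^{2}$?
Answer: $13456$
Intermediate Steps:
$\left(\left(-146 + 157\right) - 127\right)^{2} = \left(11 - 127\right)^{2} = \left(-116\right)^{2} = 13456$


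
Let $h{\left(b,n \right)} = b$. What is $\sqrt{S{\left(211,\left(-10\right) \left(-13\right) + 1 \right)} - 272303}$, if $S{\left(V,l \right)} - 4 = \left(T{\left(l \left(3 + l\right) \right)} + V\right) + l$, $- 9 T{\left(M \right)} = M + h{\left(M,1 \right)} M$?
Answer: $\frac{i \sqrt{310608083}}{3} \approx 5874.7 i$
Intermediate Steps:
$T{\left(M \right)} = - \frac{M}{9} - \frac{M^{2}}{9}$ ($T{\left(M \right)} = - \frac{M + M M}{9} = - \frac{M + M^{2}}{9} = - \frac{M}{9} - \frac{M^{2}}{9}$)
$S{\left(V,l \right)} = 4 + V + l - \frac{l \left(1 + l \left(3 + l\right)\right) \left(3 + l\right)}{9}$ ($S{\left(V,l \right)} = 4 + \left(\left(- \frac{l \left(3 + l\right) \left(1 + l \left(3 + l\right)\right)}{9} + V\right) + l\right) = 4 + \left(\left(- \frac{l \left(1 + l \left(3 + l\right)\right) \left(3 + l\right)}{9} + V\right) + l\right) = 4 + \left(\left(V - \frac{l \left(1 + l \left(3 + l\right)\right) \left(3 + l\right)}{9}\right) + l\right) = 4 + \left(V + l - \frac{l \left(1 + l \left(3 + l\right)\right) \left(3 + l\right)}{9}\right) = 4 + V + l - \frac{l \left(1 + l \left(3 + l\right)\right) \left(3 + l\right)}{9}$)
$\sqrt{S{\left(211,\left(-10\right) \left(-13\right) + 1 \right)} - 272303} = \sqrt{\left(4 + 211 + \left(\left(-10\right) \left(-13\right) + 1\right) - \frac{\left(\left(-10\right) \left(-13\right) + 1\right) \left(1 + \left(\left(-10\right) \left(-13\right) + 1\right) \left(3 + \left(\left(-10\right) \left(-13\right) + 1\right)\right)\right) \left(3 + \left(\left(-10\right) \left(-13\right) + 1\right)\right)}{9}\right) - 272303} = \sqrt{\left(4 + 211 + \left(130 + 1\right) - \frac{\left(130 + 1\right) \left(1 + \left(130 + 1\right) \left(3 + \left(130 + 1\right)\right)\right) \left(3 + \left(130 + 1\right)\right)}{9}\right) - 272303} = \sqrt{\left(4 + 211 + 131 - \frac{131 \left(1 + 131 \left(3 + 131\right)\right) \left(3 + 131\right)}{9}\right) - 272303} = \sqrt{\left(4 + 211 + 131 - \frac{131}{9} \left(1 + 131 \cdot 134\right) 134\right) - 272303} = \sqrt{\left(4 + 211 + 131 - \frac{131}{9} \left(1 + 17554\right) 134\right) - 272303} = \sqrt{\left(4 + 211 + 131 - \frac{131}{9} \cdot 17555 \cdot 134\right) - 272303} = \sqrt{\left(4 + 211 + 131 - \frac{308160470}{9}\right) - 272303} = \sqrt{- \frac{308157356}{9} - 272303} = \sqrt{- \frac{310608083}{9}} = \frac{i \sqrt{310608083}}{3}$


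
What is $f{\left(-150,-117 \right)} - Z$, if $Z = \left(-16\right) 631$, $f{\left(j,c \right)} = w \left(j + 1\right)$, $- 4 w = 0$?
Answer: $10096$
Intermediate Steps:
$w = 0$ ($w = \left(- \frac{1}{4}\right) 0 = 0$)
$f{\left(j,c \right)} = 0$ ($f{\left(j,c \right)} = 0 \left(j + 1\right) = 0 \left(1 + j\right) = 0$)
$Z = -10096$
$f{\left(-150,-117 \right)} - Z = 0 - -10096 = 0 + 10096 = 10096$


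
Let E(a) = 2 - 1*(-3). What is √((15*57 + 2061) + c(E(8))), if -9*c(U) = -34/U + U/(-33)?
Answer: √714682155/495 ≈ 54.007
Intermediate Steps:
E(a) = 5 (E(a) = 2 + 3 = 5)
c(U) = U/297 + 34/(9*U) (c(U) = -(-34/U + U/(-33))/9 = -(-34/U + U*(-1/33))/9 = -(-34/U - U/33)/9 = U/297 + 34/(9*U))
√((15*57 + 2061) + c(E(8))) = √((15*57 + 2061) + (1/297)*(1122 + 5²)/5) = √((855 + 2061) + (1/297)*(⅕)*(1122 + 25)) = √(2916 + (1/297)*(⅕)*1147) = √(2916 + 1147/1485) = √(4331407/1485) = √714682155/495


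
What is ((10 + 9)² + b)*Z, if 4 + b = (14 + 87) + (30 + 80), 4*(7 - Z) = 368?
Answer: -48280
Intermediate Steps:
Z = -85 (Z = 7 - ¼*368 = 7 - 92 = -85)
b = 207 (b = -4 + ((14 + 87) + (30 + 80)) = -4 + (101 + 110) = -4 + 211 = 207)
((10 + 9)² + b)*Z = ((10 + 9)² + 207)*(-85) = (19² + 207)*(-85) = (361 + 207)*(-85) = 568*(-85) = -48280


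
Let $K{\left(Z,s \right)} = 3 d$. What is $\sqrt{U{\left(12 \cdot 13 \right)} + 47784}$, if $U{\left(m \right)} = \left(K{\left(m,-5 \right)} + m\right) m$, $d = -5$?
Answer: $2 \sqrt{17445} \approx 264.16$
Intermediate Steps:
$K{\left(Z,s \right)} = -15$ ($K{\left(Z,s \right)} = 3 \left(-5\right) = -15$)
$U{\left(m \right)} = m \left(-15 + m\right)$ ($U{\left(m \right)} = \left(-15 + m\right) m = m \left(-15 + m\right)$)
$\sqrt{U{\left(12 \cdot 13 \right)} + 47784} = \sqrt{12 \cdot 13 \left(-15 + 12 \cdot 13\right) + 47784} = \sqrt{156 \left(-15 + 156\right) + 47784} = \sqrt{156 \cdot 141 + 47784} = \sqrt{21996 + 47784} = \sqrt{69780} = 2 \sqrt{17445}$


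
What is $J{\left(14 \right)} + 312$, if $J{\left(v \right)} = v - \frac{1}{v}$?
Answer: $\frac{4563}{14} \approx 325.93$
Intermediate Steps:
$J{\left(14 \right)} + 312 = \left(14 - \frac{1}{14}\right) + 312 = \frac{195}{14} + 312 = \frac{4563}{14}$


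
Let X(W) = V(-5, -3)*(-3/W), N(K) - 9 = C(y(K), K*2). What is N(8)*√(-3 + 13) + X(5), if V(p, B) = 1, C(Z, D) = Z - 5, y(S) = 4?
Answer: -⅗ + 8*√10 ≈ 24.698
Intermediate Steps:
C(Z, D) = -5 + Z
N(K) = 8 (N(K) = 9 + (-5 + 4) = 9 - 1 = 8)
X(W) = -3/W (X(W) = 1*(-3/W) = -3/W)
N(8)*√(-3 + 13) + X(5) = 8*√(-3 + 13) - 3/5 = 8*√10 - 3*⅕ = 8*√10 - ⅗ = -⅗ + 8*√10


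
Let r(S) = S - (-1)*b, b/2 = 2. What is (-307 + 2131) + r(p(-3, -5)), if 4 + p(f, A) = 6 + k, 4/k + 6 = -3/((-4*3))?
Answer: 42074/23 ≈ 1829.3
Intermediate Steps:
b = 4 (b = 2*2 = 4)
k = -16/23 (k = 4/(-6 - 3/((-4*3))) = 4/(-6 - 3/(-12)) = 4/(-6 - 3*(-1/12)) = 4/(-6 + ¼) = 4/(-23/4) = 4*(-4/23) = -16/23 ≈ -0.69565)
p(f, A) = 30/23 (p(f, A) = -4 + (6 - 16/23) = -4 + 122/23 = 30/23)
r(S) = 4 + S (r(S) = S - (-1)*4 = S - 1*(-4) = S + 4 = 4 + S)
(-307 + 2131) + r(p(-3, -5)) = (-307 + 2131) + (4 + 30/23) = 1824 + 122/23 = 42074/23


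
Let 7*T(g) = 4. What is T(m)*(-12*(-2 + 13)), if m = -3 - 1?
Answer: -528/7 ≈ -75.429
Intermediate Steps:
m = -4
T(g) = 4/7 (T(g) = (1/7)*4 = 4/7)
T(m)*(-12*(-2 + 13)) = 4*(-12*(-2 + 13))/7 = 4*(-12*11)/7 = (4/7)*(-132) = -528/7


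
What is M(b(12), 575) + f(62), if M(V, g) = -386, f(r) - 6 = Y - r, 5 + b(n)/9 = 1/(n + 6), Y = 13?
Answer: -429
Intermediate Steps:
b(n) = -45 + 9/(6 + n) (b(n) = -45 + 9/(n + 6) = -45 + 9/(6 + n))
f(r) = 19 - r (f(r) = 6 + (13 - r) = 19 - r)
M(b(12), 575) + f(62) = -386 + (19 - 1*62) = -386 + (19 - 62) = -386 - 43 = -429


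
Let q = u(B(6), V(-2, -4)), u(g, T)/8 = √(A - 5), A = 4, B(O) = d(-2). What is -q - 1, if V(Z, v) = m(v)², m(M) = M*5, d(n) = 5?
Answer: -1 - 8*I ≈ -1.0 - 8.0*I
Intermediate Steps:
B(O) = 5
m(M) = 5*M
V(Z, v) = 25*v² (V(Z, v) = (5*v)² = 25*v²)
u(g, T) = 8*I (u(g, T) = 8*√(4 - 5) = 8*√(-1) = 8*I)
q = 8*I ≈ 8.0*I
-q - 1 = -8*I - 1 = -1 - 8*I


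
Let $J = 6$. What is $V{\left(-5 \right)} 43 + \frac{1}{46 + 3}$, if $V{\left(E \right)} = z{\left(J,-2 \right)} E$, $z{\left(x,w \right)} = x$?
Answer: $- \frac{63209}{49} \approx -1290.0$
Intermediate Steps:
$V{\left(E \right)} = 6 E$
$V{\left(-5 \right)} 43 + \frac{1}{46 + 3} = 6 \left(-5\right) 43 + \frac{1}{46 + 3} = \left(-30\right) 43 + \frac{1}{49} = -1290 + \frac{1}{49} = - \frac{63209}{49}$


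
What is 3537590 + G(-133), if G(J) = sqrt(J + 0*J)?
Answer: 3537590 + I*sqrt(133) ≈ 3.5376e+6 + 11.533*I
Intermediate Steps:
G(J) = sqrt(J) (G(J) = sqrt(J + 0) = sqrt(J))
3537590 + G(-133) = 3537590 + sqrt(-133) = 3537590 + I*sqrt(133)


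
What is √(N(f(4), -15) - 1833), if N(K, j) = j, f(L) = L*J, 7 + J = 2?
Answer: 2*I*√462 ≈ 42.988*I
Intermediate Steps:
J = -5 (J = -7 + 2 = -5)
f(L) = -5*L (f(L) = L*(-5) = -5*L)
√(N(f(4), -15) - 1833) = √(-15 - 1833) = √(-1848) = 2*I*√462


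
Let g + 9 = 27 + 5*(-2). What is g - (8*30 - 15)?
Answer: -217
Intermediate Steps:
g = 8 (g = -9 + (27 + 5*(-2)) = -9 + (27 - 10) = -9 + 17 = 8)
g - (8*30 - 15) = 8 - (8*30 - 15) = 8 - (240 - 15) = 8 - 1*225 = 8 - 225 = -217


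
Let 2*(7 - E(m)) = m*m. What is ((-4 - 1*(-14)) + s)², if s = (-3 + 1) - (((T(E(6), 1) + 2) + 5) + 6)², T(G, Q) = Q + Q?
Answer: 47089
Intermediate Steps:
E(m) = 7 - m²/2 (E(m) = 7 - m*m/2 = 7 - m²/2)
T(G, Q) = 2*Q
s = -227 (s = (-3 + 1) - (((2*1 + 2) + 5) + 6)² = -2 - (((2 + 2) + 5) + 6)² = -2 - ((4 + 5) + 6)² = -2 - (9 + 6)² = -2 - 1*15² = -2 - 1*225 = -2 - 225 = -227)
((-4 - 1*(-14)) + s)² = ((-4 - 1*(-14)) - 227)² = ((-4 + 14) - 227)² = (10 - 227)² = (-217)² = 47089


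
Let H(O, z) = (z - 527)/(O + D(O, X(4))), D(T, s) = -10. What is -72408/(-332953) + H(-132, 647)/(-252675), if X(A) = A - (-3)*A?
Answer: 86600937772/398210123235 ≈ 0.21748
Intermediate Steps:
X(A) = 4*A (X(A) = A + 3*A = 4*A)
H(O, z) = (-527 + z)/(-10 + O) (H(O, z) = (z - 527)/(O - 10) = (-527 + z)/(-10 + O))
-72408/(-332953) + H(-132, 647)/(-252675) = -72408/(-332953) + ((-527 + 647)/(-10 - 132))/(-252675) = -72408*(-1/332953) + (120/(-142))*(-1/252675) = 72408/332953 - 1/142*120*(-1/252675) = 72408/332953 - 60/71*(-1/252675) = 72408/332953 + 4/1195995 = 86600937772/398210123235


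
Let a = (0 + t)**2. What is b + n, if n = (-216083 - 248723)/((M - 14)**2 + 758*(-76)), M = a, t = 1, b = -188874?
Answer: -10848268880/57439 ≈ -1.8887e+5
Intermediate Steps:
a = 1 (a = (0 + 1)**2 = 1**2 = 1)
M = 1
n = 464806/57439 (n = (-216083 - 248723)/((1 - 14)**2 + 758*(-76)) = -464806/((-13)**2 - 57608) = -464806/(169 - 57608) = -464806/(-57439) = -464806*(-1/57439) = 464806/57439 ≈ 8.0922)
b + n = -188874 + 464806/57439 = -10848268880/57439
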